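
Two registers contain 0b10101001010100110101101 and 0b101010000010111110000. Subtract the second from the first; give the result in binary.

0b1111111010001110111101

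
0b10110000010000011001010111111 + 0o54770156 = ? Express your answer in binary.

0o54770156 = 0b101100111111000001101110 in binary.
Add column by column in base 2, right to left:
  1+0 = 1
  1+1 = 0 carry 1
  1+1+1 = 1 carry 1
  1+1+1 = 1 carry 1
  1+0+1 = 0 carry 1
  1+1+1 = 1 carry 1
  0+1+1 = 0 carry 1
  1+0+1 = 0 carry 1
  0+0+1 = 1
  1+0 = 1
  0+0 = 0
  0+0 = 0
  1+1 = 0 carry 1
  1+1+1 = 1 carry 1
  0+1+1 = 0 carry 1
  0+1+1 = 0 carry 1
  0+1+1 = 0 carry 1
  0+1+1 = 0 carry 1
  0+0+1 = 1
  1+0 = 1
  0+1 = 1
  0+1 = 1
  0+0 = 0
  0+1 = 1
  0+0 = 0
  1+0 = 1
  1+0 = 1
  0+0 = 0
  1+0 = 1

0b10110101111000010001100101101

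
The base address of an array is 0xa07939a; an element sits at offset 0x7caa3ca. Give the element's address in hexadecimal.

0x11d23764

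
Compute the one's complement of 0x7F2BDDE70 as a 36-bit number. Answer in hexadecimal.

0x80D42218F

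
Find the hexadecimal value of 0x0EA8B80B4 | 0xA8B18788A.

0xAEB9BF8BE

OR each hex digit independently (no carries):
  0|A=A, E|8=E, A|B=B, 8|1=9, B|8=B, 8|7=F, 0|8=8, B|8=B, 4|A=E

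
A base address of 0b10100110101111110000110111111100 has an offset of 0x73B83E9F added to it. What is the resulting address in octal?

0o43235646233

0b10100110101111110000110111111100 = 0o24657606774 in octal.
0x73B83E9F = 0o16356037237 in octal.
Add column by column in base 8, right to left:
  4+7 = 3 carry 1
  7+3+1 = 3 carry 1
  7+2+1 = 2 carry 1
  6+7+1 = 6 carry 1
  0+3+1 = 4
  6+0 = 6
  7+6 = 5 carry 1
  5+5+1 = 3 carry 1
  6+3+1 = 2 carry 1
  4+6+1 = 3 carry 1
  2+1+1 = 4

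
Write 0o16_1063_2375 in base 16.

0xE2334FD

Each octal digit is 3 bits: 1=001 6=110 1=001 0=000 6=110 3=011 2=010 3=011 7=111 5=101.
Group the bits into nibbles: 1110 0010 0011 0011 0100 1111 1101 → E2334FD.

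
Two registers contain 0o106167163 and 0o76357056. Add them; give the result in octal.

0o204546241

Add column by column in base 8, right to left:
  3+6 = 1 carry 1
  6+5+1 = 4 carry 1
  1+0+1 = 2
  7+7 = 6 carry 1
  6+5+1 = 4 carry 1
  1+3+1 = 5
  6+6 = 4 carry 1
  0+7+1 = 0 carry 1
  1+0+1 = 2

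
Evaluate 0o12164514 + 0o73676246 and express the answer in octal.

0o106062762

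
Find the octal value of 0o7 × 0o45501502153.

0o407313317355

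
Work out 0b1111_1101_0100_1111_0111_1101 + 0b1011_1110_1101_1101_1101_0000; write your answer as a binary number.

0b1101111000010110101001101

Add column by column in base 2, right to left:
  1+0 = 1
  0+0 = 0
  1+0 = 1
  1+0 = 1
  1+1 = 0 carry 1
  1+0+1 = 0 carry 1
  1+1+1 = 1 carry 1
  0+1+1 = 0 carry 1
  1+1+1 = 1 carry 1
  1+0+1 = 0 carry 1
  1+1+1 = 1 carry 1
  1+1+1 = 1 carry 1
  0+1+1 = 0 carry 1
  0+0+1 = 1
  1+1 = 0 carry 1
  0+1+1 = 0 carry 1
  1+0+1 = 0 carry 1
  0+1+1 = 0 carry 1
  1+1+1 = 1 carry 1
  1+1+1 = 1 carry 1
  1+1+1 = 1 carry 1
  1+1+1 = 1 carry 1
  1+0+1 = 0 carry 1
  1+1+1 = 1 carry 1
  final carry 1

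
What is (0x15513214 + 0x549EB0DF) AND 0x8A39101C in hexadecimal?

Add column by column in base 16, right to left:
  4+F = 3 carry 1
  1+D+1 = F
  2+0 = 2
  3+B = E
  1+E = F
  5+9 = E
  5+4 = 9
  1+5 = 6
Sum = 0x69EFE2F3; now AND with 0x8A39101C:
  6&8=0, 9&A=8, E&3=2, F&9=9, E&1=0, 2&0=0, F&1=1, 3&C=0

0x8290010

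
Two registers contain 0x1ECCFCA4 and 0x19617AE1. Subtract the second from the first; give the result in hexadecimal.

0x56B81C3

Subtract column by column in base 16:
  4-1 → 3
  A-E → C (borrow)
  C-A-1 → 1
  F-7 → 8
  C-1 → B
  C-6 → 6
  E-9 → 5
  1-1 → 0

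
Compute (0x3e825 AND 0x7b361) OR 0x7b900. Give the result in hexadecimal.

0x3e825 AND 0x7b361 = 0x3a021.
Then OR with 0x7b900.

0x7b921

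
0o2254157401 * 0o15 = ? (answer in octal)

Multiply each base-8 digit by 13, carrying:
  1×13 = 13 → write 5 carry 1
  0×13+1 = 1 → write 1
  4×13 = 52 → write 4 carry 6
  7×13+6 = 97 → write 1 carry 12
  5×13+12 = 77 → write 5 carry 9
  1×13+9 = 22 → write 6 carry 2
  4×13+2 = 54 → write 6 carry 6
  5×13+6 = 71 → write 7 carry 8
  2×13+8 = 34 → write 2 carry 4
  2×13+4 = 30 → write 6 carry 3
  remaining carry: 3

0o36276651415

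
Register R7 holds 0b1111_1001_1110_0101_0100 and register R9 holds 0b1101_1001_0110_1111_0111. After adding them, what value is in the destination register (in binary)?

Add column by column in base 2, right to left:
  0+1 = 1
  0+1 = 1
  1+1 = 0 carry 1
  0+0+1 = 1
  1+1 = 0 carry 1
  0+1+1 = 0 carry 1
  1+1+1 = 1 carry 1
  0+1+1 = 0 carry 1
  0+0+1 = 1
  1+1 = 0 carry 1
  1+1+1 = 1 carry 1
  1+0+1 = 0 carry 1
  1+1+1 = 1 carry 1
  0+0+1 = 1
  0+0 = 0
  1+1 = 0 carry 1
  1+1+1 = 1 carry 1
  1+0+1 = 0 carry 1
  1+1+1 = 1 carry 1
  1+1+1 = 1 carry 1
  final carry 1

0b111010011010101001011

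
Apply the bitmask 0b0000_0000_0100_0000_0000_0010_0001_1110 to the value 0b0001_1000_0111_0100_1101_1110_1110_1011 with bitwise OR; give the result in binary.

0b00011000011101001101111011111111

OR bit by bit (1 where either bit is 1):
  00011000011101001101111011101011
| 00000000010000000000001000011110
= 00011000011101001101111011111111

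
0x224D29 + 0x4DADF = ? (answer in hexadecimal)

0x272808

Add column by column in base 16, right to left:
  9+F = 8 carry 1
  2+D+1 = 0 carry 1
  D+A+1 = 8 carry 1
  4+D+1 = 2 carry 1
  2+4+1 = 7
  2+0 = 2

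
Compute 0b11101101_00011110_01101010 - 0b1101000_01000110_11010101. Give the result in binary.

0b100001001101011110010101

Subtract column by column in base 2:
  0-1 → 1 (borrow)
  1-0-1 → 0
  0-1 → 1 (borrow)
  1-0-1 → 0
  0-1 → 1 (borrow)
  1-0-1 → 0
  1-1 → 0
  0-1 → 1 (borrow)
  0-0-1 → 1 (borrow)
  1-1-1 → 1 (borrow)
  1-1-1 → 1 (borrow)
  1-0-1 → 0
  1-0 → 1
  0-0 → 0
  0-1 → 1 (borrow)
  0-0-1 → 1 (borrow)
  1-0-1 → 0
  0-0 → 0
  1-0 → 1
  1-1 → 0
  0-0 → 0
  1-1 → 0
  1-1 → 0
  1-0 → 1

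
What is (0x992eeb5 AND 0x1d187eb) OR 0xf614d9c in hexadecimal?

0xff1cfbd

0x992eeb5 AND 0x1d187eb = 0x19086a1.
Then OR with 0xf614d9c.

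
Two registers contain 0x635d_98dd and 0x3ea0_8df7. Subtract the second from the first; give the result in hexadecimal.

Subtract column by column in base 16:
  d-7 → 6
  d-f → e (borrow)
  8-d-1 → a (borrow)
  9-8-1 → 0
  d-0 → d
  5-a → b (borrow)
  3-e-1 → 4 (borrow)
  6-3-1 → 2

0x24bd0ae6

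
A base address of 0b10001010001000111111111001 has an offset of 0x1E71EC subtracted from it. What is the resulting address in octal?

0o202417015

0b10001010001000111111111001 = 0o212107771 in octal.
0x1E71EC = 0o7470754 in octal.
Subtract column by column in base 8:
  1-4 → 5 (borrow)
  7-5-1 → 1
  7-7 → 0
  7-0 → 7
  0-7 → 1 (borrow)
  1-4-1 → 4 (borrow)
  2-7-1 → 2 (borrow)
  1-0-1 → 0
  2-0 → 2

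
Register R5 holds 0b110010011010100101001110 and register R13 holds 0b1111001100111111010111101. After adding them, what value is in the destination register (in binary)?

0b10101100000010100000001011

Add column by column in base 2, right to left:
  0+1 = 1
  1+0 = 1
  1+1 = 0 carry 1
  1+1+1 = 1 carry 1
  0+1+1 = 0 carry 1
  0+1+1 = 0 carry 1
  1+0+1 = 0 carry 1
  0+1+1 = 0 carry 1
  1+0+1 = 0 carry 1
  0+1+1 = 0 carry 1
  0+1+1 = 0 carry 1
  1+1+1 = 1 carry 1
  0+1+1 = 0 carry 1
  1+1+1 = 1 carry 1
  0+1+1 = 0 carry 1
  1+0+1 = 0 carry 1
  1+0+1 = 0 carry 1
  0+1+1 = 0 carry 1
  0+1+1 = 0 carry 1
  1+0+1 = 0 carry 1
  0+0+1 = 1
  0+1 = 1
  1+1 = 0 carry 1
  1+1+1 = 1 carry 1
  0+1+1 = 0 carry 1
  final carry 1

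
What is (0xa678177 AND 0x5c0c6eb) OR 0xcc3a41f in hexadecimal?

0xa678177 AND 0x5c0c6eb = 0x0408063.
Then OR with 0xcc3a41f.

0xcc3a47f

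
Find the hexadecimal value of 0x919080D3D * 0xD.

0x764568AC19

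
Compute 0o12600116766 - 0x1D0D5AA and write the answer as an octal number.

0x1D0D5AA = 0o164152652 in octal.
Subtract column by column in base 8:
  6-2 → 4
  6-5 → 1
  7-6 → 1
  6-2 → 4
  1-5 → 4 (borrow)
  1-1-1 → 7 (borrow)
  0-4-1 → 3 (borrow)
  0-6-1 → 1 (borrow)
  6-1-1 → 4
  2-0 → 2
  1-0 → 1

0o12413744114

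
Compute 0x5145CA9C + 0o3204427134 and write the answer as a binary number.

0b1101011010101111111100011111000

0x5145CA9C = 0b1010001010001011100101010011100 in binary.
0o3204427134 = 0b11010000100100010111001011100 in binary.
Add column by column in base 2, right to left:
  0+0 = 0
  0+0 = 0
  1+1 = 0 carry 1
  1+1+1 = 1 carry 1
  1+1+1 = 1 carry 1
  0+0+1 = 1
  0+1 = 1
  1+0 = 1
  0+0 = 0
  1+1 = 0 carry 1
  0+1+1 = 0 carry 1
  1+1+1 = 1 carry 1
  0+0+1 = 1
  0+1 = 1
  1+0 = 1
  1+0 = 1
  1+0 = 1
  0+1 = 1
  1+0 = 1
  0+0 = 0
  0+1 = 1
  0+0 = 0
  1+0 = 1
  0+0 = 0
  1+0 = 1
  0+1 = 1
  0+0 = 0
  0+1 = 1
  1+1 = 0 carry 1
  0+0+1 = 1
  1+0 = 1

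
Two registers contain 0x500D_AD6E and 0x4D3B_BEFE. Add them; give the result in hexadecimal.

0x9D496C6C

Add column by column in base 16, right to left:
  E+E = C carry 1
  6+F+1 = 6 carry 1
  D+E+1 = C carry 1
  A+B+1 = 6 carry 1
  D+B+1 = 9 carry 1
  0+3+1 = 4
  0+D = D
  5+4 = 9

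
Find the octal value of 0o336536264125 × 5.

Multiply each base-8 digit by 5, carrying:
  5×5 = 25 → write 1 carry 3
  2×5+3 = 13 → write 5 carry 1
  1×5+1 = 6 → write 6
  4×5 = 20 → write 4 carry 2
  6×5+2 = 32 → write 0 carry 4
  2×5+4 = 14 → write 6 carry 1
  6×5+1 = 31 → write 7 carry 3
  3×5+3 = 18 → write 2 carry 2
  5×5+2 = 27 → write 3 carry 3
  6×5+3 = 33 → write 1 carry 4
  3×5+4 = 19 → write 3 carry 2
  3×5+2 = 17 → write 1 carry 2
  remaining carry: 2

0o2131327604651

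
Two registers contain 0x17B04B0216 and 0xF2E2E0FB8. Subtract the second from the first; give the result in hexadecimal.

0x8821CF25E

Subtract column by column in base 16:
  6-8 → E (borrow)
  1-B-1 → 5 (borrow)
  2-F-1 → 2 (borrow)
  0-0-1 → F (borrow)
  B-E-1 → C (borrow)
  4-2-1 → 1
  0-E → 2 (borrow)
  B-2-1 → 8
  7-F → 8 (borrow)
  1-0-1 → 0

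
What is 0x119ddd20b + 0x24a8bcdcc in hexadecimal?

Add column by column in base 16, right to left:
  b+c = 7 carry 1
  0+c+1 = d
  2+d = f
  d+c = 9 carry 1
  d+b+1 = 9 carry 1
  d+8+1 = 6 carry 1
  9+a+1 = 4 carry 1
  1+4+1 = 6
  1+2 = 3

0x364699fd7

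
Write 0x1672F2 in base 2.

0b101100111001011110010

Expand each hex digit to 4 bits: 1=0001 6=0110 7=0111 2=0010 F=1111 2=0010.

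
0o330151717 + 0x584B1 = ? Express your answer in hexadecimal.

0o330151717 = 0x360D3CF in hexadecimal.
Add column by column in base 16, right to left:
  F+1 = 0 carry 1
  C+B+1 = 8 carry 1
  3+4+1 = 8
  D+8 = 5 carry 1
  0+5+1 = 6
  6+0 = 6
  3+0 = 3

0x3665880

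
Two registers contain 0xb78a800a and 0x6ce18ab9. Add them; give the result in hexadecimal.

Add column by column in base 16, right to left:
  a+9 = 3 carry 1
  0+b+1 = c
  0+a = a
  8+8 = 0 carry 1
  a+1+1 = c
  8+e = 6 carry 1
  7+c+1 = 4 carry 1
  b+6+1 = 2 carry 1
  final carry 1

0x1246c0ac3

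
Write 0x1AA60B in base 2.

0b110101010011000001011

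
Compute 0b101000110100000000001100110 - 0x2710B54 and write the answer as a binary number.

0b10101010001111010100010010

0x2710B54 = 0b10011100010000101101010100 in binary.
Subtract column by column in base 2:
  0-0 → 0
  1-0 → 1
  1-1 → 0
  0-0 → 0
  0-1 → 1 (borrow)
  1-0-1 → 0
  1-1 → 0
  0-0 → 0
  0-1 → 1 (borrow)
  0-1-1 → 0 (borrow)
  0-0-1 → 1 (borrow)
  0-1-1 → 0 (borrow)
  0-0-1 → 1 (borrow)
  0-0-1 → 1 (borrow)
  0-0-1 → 1 (borrow)
  0-0-1 → 1 (borrow)
  0-1-1 → 0 (borrow)
  1-0-1 → 0
  0-0 → 0
  1-0 → 1
  1-1 → 0
  0-1 → 1 (borrow)
  0-1-1 → 0 (borrow)
  0-0-1 → 1 (borrow)
  1-0-1 → 0
  0-1 → 1 (borrow)
  1-0-1 → 0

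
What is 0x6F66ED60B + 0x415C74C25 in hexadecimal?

Add column by column in base 16, right to left:
  B+5 = 0 carry 1
  0+2+1 = 3
  6+C = 2 carry 1
  D+4+1 = 2 carry 1
  E+7+1 = 6 carry 1
  6+C+1 = 3 carry 1
  6+5+1 = C
  F+1 = 0 carry 1
  6+4+1 = B

0xB0C362230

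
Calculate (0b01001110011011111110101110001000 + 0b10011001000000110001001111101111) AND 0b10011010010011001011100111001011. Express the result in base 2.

0b10000010010000001011100101000011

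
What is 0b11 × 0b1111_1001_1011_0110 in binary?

0b101110110100100010

Multiply each base-2 digit by 3, carrying:
  0×3 = 0 → write 0
  1×3 = 3 → write 1 carry 1
  1×3+1 = 4 → write 0 carry 2
  0×3+2 = 2 → write 0 carry 1
  1×3+1 = 4 → write 0 carry 2
  1×3+2 = 5 → write 1 carry 2
  0×3+2 = 2 → write 0 carry 1
  1×3+1 = 4 → write 0 carry 2
  1×3+2 = 5 → write 1 carry 2
  0×3+2 = 2 → write 0 carry 1
  0×3+1 = 1 → write 1
  1×3 = 3 → write 1 carry 1
  1×3+1 = 4 → write 0 carry 2
  1×3+2 = 5 → write 1 carry 2
  1×3+2 = 5 → write 1 carry 2
  1×3+2 = 5 → write 1 carry 2
  remaining carry: 10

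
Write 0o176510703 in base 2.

Each octal digit is 3 bits: 1=001 7=111 6=110 5=101 1=001 0=000 7=111 0=000 3=011.

0b1111110101001000111000011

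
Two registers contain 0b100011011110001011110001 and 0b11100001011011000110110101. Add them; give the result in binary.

0b100000100111001010010100110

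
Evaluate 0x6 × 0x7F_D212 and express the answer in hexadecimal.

Multiply each base-16 digit by 6, carrying:
  2×6 = 12 → write C
  1×6 = 6 → write 6
  2×6 = 12 → write C
  D×6 = 78 → write E carry 4
  F×6+4 = 94 → write E carry 5
  7×6+5 = 47 → write F carry 2
  remaining carry: 2

0x2FEEC6C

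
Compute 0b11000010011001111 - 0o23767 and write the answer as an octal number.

0b11000010011001111 = 0o302317 in octal.
Subtract column by column in base 8:
  7-7 → 0
  1-6 → 3 (borrow)
  3-7-1 → 3 (borrow)
  2-3-1 → 6 (borrow)
  0-2-1 → 5 (borrow)
  3-0-1 → 2

0o256330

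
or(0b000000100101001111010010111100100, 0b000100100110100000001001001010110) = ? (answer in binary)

0b000100100111101111011011111110110

OR bit by bit (1 where either bit is 1):
  000000100101001111010010111100100
| 000100100110100000001001001010110
= 000100100111101111011011111110110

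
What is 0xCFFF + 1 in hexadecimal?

0xD000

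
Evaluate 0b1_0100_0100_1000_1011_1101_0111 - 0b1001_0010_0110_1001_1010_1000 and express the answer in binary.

Subtract column by column in base 2:
  1-0 → 1
  1-0 → 1
  1-0 → 1
  0-1 → 1 (borrow)
  1-0-1 → 0
  0-1 → 1 (borrow)
  1-0-1 → 0
  1-1 → 0
  1-1 → 0
  1-0 → 1
  0-0 → 0
  1-1 → 0
  0-0 → 0
  0-1 → 1 (borrow)
  0-1-1 → 0 (borrow)
  1-0-1 → 0
  0-0 → 0
  0-1 → 1 (borrow)
  1-0-1 → 0
  0-0 → 0
  0-1 → 1 (borrow)
  0-0-1 → 1 (borrow)
  1-0-1 → 0
  0-1 → 1 (borrow)
  1-0-1 → 0

0b101100100010001000101111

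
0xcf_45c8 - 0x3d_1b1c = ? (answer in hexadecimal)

0x922aac

Subtract column by column in base 16:
  8-c → c (borrow)
  c-1-1 → a
  5-b → a (borrow)
  4-1-1 → 2
  f-d → 2
  c-3 → 9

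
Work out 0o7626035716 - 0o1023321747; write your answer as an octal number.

Subtract column by column in base 8:
  6-7 → 7 (borrow)
  1-4-1 → 4 (borrow)
  7-7-1 → 7 (borrow)
  5-1-1 → 3
  3-2 → 1
  0-3 → 5 (borrow)
  6-3-1 → 2
  2-2 → 0
  6-0 → 6
  7-1 → 6

0o6602513747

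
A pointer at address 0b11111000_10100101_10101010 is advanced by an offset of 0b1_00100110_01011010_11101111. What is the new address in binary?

0b10000111110000000010011001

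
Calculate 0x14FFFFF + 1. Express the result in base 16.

0x1500000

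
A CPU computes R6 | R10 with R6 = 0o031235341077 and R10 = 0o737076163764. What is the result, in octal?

0o737277363777

OR each oct digit independently (no carries):
  0|7=7, 3|3=3, 1|7=7, 2|0=2, 3|7=7, 5|6=7, 3|1=3, 4|6=6, 1|3=3, 0|7=7, 7|6=7, 7|4=7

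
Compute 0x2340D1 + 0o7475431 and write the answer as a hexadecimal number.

0x41BBEA

0o7475431 = 0x1E7B19 in hexadecimal.
Add column by column in base 16, right to left:
  1+9 = A
  D+1 = E
  0+B = B
  4+7 = B
  3+E = 1 carry 1
  2+1+1 = 4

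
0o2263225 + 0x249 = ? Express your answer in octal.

0o2264336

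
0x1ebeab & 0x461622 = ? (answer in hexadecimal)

0x061622

AND each hex digit independently (no carries):
  1&4=0, e&6=6, b&1=1, e&6=6, a&2=2, b&2=2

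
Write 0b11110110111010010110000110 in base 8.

Group the bits in threes: 011 110 110 111 010 010 110 000 110 → 366722606.

0o366722606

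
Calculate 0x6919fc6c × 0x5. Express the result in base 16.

0x20d81ee1c

Multiply each base-16 digit by 5, carrying:
  c×5 = 60 → write c carry 3
  6×5+3 = 33 → write 1 carry 2
  c×5+2 = 62 → write e carry 3
  f×5+3 = 78 → write e carry 4
  9×5+4 = 49 → write 1 carry 3
  1×5+3 = 8 → write 8
  9×5 = 45 → write d carry 2
  6×5+2 = 32 → write 0 carry 2
  remaining carry: 2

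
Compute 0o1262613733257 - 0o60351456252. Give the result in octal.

Subtract column by column in base 8:
  7-2 → 5
  5-5 → 0
  2-2 → 0
  3-6 → 5 (borrow)
  3-5-1 → 5 (borrow)
  7-4-1 → 2
  3-1 → 2
  1-5 → 4 (borrow)
  6-3-1 → 2
  2-0 → 2
  6-6 → 0
  2-0 → 2
  1-0 → 1

0o1202242255005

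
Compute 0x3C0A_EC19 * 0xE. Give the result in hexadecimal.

0x34898E95E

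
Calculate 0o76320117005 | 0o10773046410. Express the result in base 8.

0o76773157415

OR each oct digit independently (no carries):
  7|1=7, 6|0=6, 3|7=7, 2|7=7, 0|3=3, 1|0=1, 1|4=5, 7|6=7, 0|4=4, 0|1=1, 5|0=5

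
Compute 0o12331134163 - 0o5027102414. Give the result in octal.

0o5302031547

Subtract column by column in base 8:
  3-4 → 7 (borrow)
  6-1-1 → 4
  1-4 → 5 (borrow)
  4-2-1 → 1
  3-0 → 3
  1-1 → 0
  1-7 → 2 (borrow)
  3-2-1 → 0
  3-0 → 3
  2-5 → 5 (borrow)
  1-0-1 → 0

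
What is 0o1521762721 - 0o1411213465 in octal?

0o110547234

Subtract column by column in base 8:
  1-5 → 4 (borrow)
  2-6-1 → 3 (borrow)
  7-4-1 → 2
  2-3 → 7 (borrow)
  6-1-1 → 4
  7-2 → 5
  1-1 → 0
  2-1 → 1
  5-4 → 1
  1-1 → 0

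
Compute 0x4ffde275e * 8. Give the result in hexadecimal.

Multiply each base-16 digit by 8, carrying:
  e×8 = 112 → write 0 carry 7
  5×8+7 = 47 → write f carry 2
  7×8+2 = 58 → write a carry 3
  2×8+3 = 19 → write 3 carry 1
  e×8+1 = 113 → write 1 carry 7
  d×8+7 = 111 → write f carry 6
  f×8+6 = 126 → write e carry 7
  f×8+7 = 127 → write f carry 7
  4×8+7 = 39 → write 7 carry 2
  remaining carry: 2

0x27fef13af0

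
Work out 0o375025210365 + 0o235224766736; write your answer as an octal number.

Add column by column in base 8, right to left:
  5+6 = 3 carry 1
  6+3+1 = 2 carry 1
  3+7+1 = 3 carry 1
  0+6+1 = 7
  1+6 = 7
  2+7 = 1 carry 1
  5+4+1 = 2 carry 1
  2+2+1 = 5
  0+2 = 2
  5+5 = 2 carry 1
  7+3+1 = 3 carry 1
  3+2+1 = 6

0o632252177323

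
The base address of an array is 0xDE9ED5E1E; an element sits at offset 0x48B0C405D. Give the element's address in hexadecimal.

0x1274F99E7B

Add column by column in base 16, right to left:
  E+D = B carry 1
  1+5+1 = 7
  E+0 = E
  5+4 = 9
  D+C = 9 carry 1
  E+0+1 = F
  9+B = 4 carry 1
  E+8+1 = 7 carry 1
  D+4+1 = 2 carry 1
  final carry 1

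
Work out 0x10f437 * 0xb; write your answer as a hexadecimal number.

0xba7e5d

Multiply each base-16 digit by 11, carrying:
  7×11 = 77 → write d carry 4
  3×11+4 = 37 → write 5 carry 2
  4×11+2 = 46 → write e carry 2
  f×11+2 = 167 → write 7 carry 10
  0×11+10 = 10 → write a
  1×11 = 11 → write b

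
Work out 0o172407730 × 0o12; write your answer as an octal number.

Multiply each base-8 digit by 10, carrying:
  0×10 = 0 → write 0
  3×10 = 30 → write 6 carry 3
  7×10+3 = 73 → write 1 carry 9
  7×10+9 = 79 → write 7 carry 9
  0×10+9 = 9 → write 1 carry 1
  4×10+1 = 41 → write 1 carry 5
  2×10+5 = 25 → write 1 carry 3
  7×10+3 = 73 → write 1 carry 9
  1×10+9 = 19 → write 3 carry 2
  remaining carry: 2

0o2311117160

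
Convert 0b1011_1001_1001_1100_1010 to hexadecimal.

0xB99CA

Group the bits into nibbles: 1011 1001 1001 1100 1010 → B99CA.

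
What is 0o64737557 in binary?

Each octal digit is 3 bits: 6=110 4=100 7=111 3=011 7=111 5=101 5=101 7=111.

0b110100111011111101101111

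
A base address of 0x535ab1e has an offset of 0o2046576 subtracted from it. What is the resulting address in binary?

0b101001011010101110110100000

0x535ab1e = 0b101001101011010101100011110 in binary.
0o2046576 = 0b10000100110101111110 in binary.
Subtract column by column in base 2:
  0-0 → 0
  1-1 → 0
  1-1 → 0
  1-1 → 0
  1-1 → 0
  0-1 → 1 (borrow)
  0-1-1 → 0 (borrow)
  0-0-1 → 1 (borrow)
  1-1-1 → 1 (borrow)
  1-0-1 → 0
  0-1 → 1 (borrow)
  1-1-1 → 1 (borrow)
  0-0-1 → 1 (borrow)
  1-0-1 → 0
  0-1 → 1 (borrow)
  1-0-1 → 0
  1-0 → 1
  0-0 → 0
  1-0 → 1
  0-1 → 1 (borrow)
  1-0-1 → 0
  1-0 → 1
  0-0 → 0
  0-0 → 0
  1-0 → 1
  0-0 → 0
  1-0 → 1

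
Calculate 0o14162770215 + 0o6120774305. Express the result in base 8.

0o22303764522

Add column by column in base 8, right to left:
  5+5 = 2 carry 1
  1+0+1 = 2
  2+3 = 5
  0+4 = 4
  7+7 = 6 carry 1
  7+7+1 = 7 carry 1
  2+0+1 = 3
  6+2 = 0 carry 1
  1+1+1 = 3
  4+6 = 2 carry 1
  1+0+1 = 2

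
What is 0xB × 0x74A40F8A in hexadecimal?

0x5030CAAEE

Multiply each base-16 digit by 11, carrying:
  A×11 = 110 → write E carry 6
  8×11+6 = 94 → write E carry 5
  F×11+5 = 170 → write A carry 10
  0×11+10 = 10 → write A
  4×11 = 44 → write C carry 2
  A×11+2 = 112 → write 0 carry 7
  4×11+7 = 51 → write 3 carry 3
  7×11+3 = 80 → write 0 carry 5
  remaining carry: 5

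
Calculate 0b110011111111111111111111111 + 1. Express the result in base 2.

0b110100000000000000000000000

The trailing 23 digits are 1 (max in base 2), so adding 1 cascades: they roll to 0 and the next digit up increments.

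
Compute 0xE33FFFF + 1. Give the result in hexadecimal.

The trailing 4 digits are F (max in base 16), so adding 1 cascades: they roll to 0 and the next digit up increments.

0xE340000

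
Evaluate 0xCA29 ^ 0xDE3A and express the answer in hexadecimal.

0x1413

XOR each hex digit independently (no carries):
  C^D=1, A^E=4, 2^3=1, 9^A=3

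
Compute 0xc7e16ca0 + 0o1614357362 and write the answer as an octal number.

0xc7e16ca0 = 0o30770266240 in octal.
Add column by column in base 8, right to left:
  0+2 = 2
  4+6 = 2 carry 1
  2+3+1 = 6
  6+7 = 5 carry 1
  6+5+1 = 4 carry 1
  2+3+1 = 6
  0+4 = 4
  7+1 = 0 carry 1
  7+6+1 = 6 carry 1
  0+1+1 = 2
  3+0 = 3

0o32604645622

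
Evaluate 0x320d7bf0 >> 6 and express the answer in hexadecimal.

6 bits is not a whole number of base-16 digits; in binary: 110010000011010111101111110000 >> 6 = 110010000011010111101111.

0xc835ef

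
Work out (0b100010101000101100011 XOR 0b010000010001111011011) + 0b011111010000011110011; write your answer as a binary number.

First 0b100010101000101100011 XOR 0b010000010001111011011 = 0b110010111001010111000.
Add column by column in base 2, right to left:
  0+1 = 1
  0+1 = 1
  0+0 = 0
  1+0 = 1
  1+1 = 0 carry 1
  1+1+1 = 1 carry 1
  0+1+1 = 0 carry 1
  1+1+1 = 1 carry 1
  0+0+1 = 1
  1+0 = 1
  0+0 = 0
  0+0 = 0
  1+0 = 1
  1+1 = 0 carry 1
  1+0+1 = 0 carry 1
  0+1+1 = 0 carry 1
  1+1+1 = 1 carry 1
  0+1+1 = 0 carry 1
  0+1+1 = 0 carry 1
  1+1+1 = 1 carry 1
  1+0+1 = 0 carry 1
  final carry 1

0b1010010001001110101011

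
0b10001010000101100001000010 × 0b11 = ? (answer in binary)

0b110011110010000100011000110

Multiply each base-2 digit by 3, carrying:
  0×3 = 0 → write 0
  1×3 = 3 → write 1 carry 1
  0×3+1 = 1 → write 1
  0×3 = 0 → write 0
  0×3 = 0 → write 0
  0×3 = 0 → write 0
  1×3 = 3 → write 1 carry 1
  0×3+1 = 1 → write 1
  0×3 = 0 → write 0
  0×3 = 0 → write 0
  0×3 = 0 → write 0
  1×3 = 3 → write 1 carry 1
  1×3+1 = 4 → write 0 carry 2
  0×3+2 = 2 → write 0 carry 1
  1×3+1 = 4 → write 0 carry 2
  0×3+2 = 2 → write 0 carry 1
  0×3+1 = 1 → write 1
  0×3 = 0 → write 0
  0×3 = 0 → write 0
  1×3 = 3 → write 1 carry 1
  0×3+1 = 1 → write 1
  1×3 = 3 → write 1 carry 1
  0×3+1 = 1 → write 1
  0×3 = 0 → write 0
  0×3 = 0 → write 0
  1×3 = 3 → write 1 carry 1
  remaining carry: 1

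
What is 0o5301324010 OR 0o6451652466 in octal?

0o7751776476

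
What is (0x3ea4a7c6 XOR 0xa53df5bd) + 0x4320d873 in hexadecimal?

First 0x3ea4a7c6 XOR 0xa53df5bd = 0x9b99527b.
Add column by column in base 16, right to left:
  b+3 = e
  7+7 = e
  2+8 = a
  5+d = 2 carry 1
  9+0+1 = a
  9+2 = b
  b+3 = e
  9+4 = d

0xdeba2aee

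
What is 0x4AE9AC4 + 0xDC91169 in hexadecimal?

0x1277AC2D

Add column by column in base 16, right to left:
  4+9 = D
  C+6 = 2 carry 1
  A+1+1 = C
  9+1 = A
  E+9 = 7 carry 1
  A+C+1 = 7 carry 1
  4+D+1 = 2 carry 1
  final carry 1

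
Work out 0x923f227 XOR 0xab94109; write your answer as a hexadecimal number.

0x39ab32e

XOR each hex digit independently (no carries):
  9^a=3, 2^b=9, 3^9=a, f^4=b, 2^1=3, 2^0=2, 7^9=e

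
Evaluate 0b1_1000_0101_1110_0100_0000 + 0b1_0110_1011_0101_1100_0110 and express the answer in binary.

Add column by column in base 2, right to left:
  0+0 = 0
  0+1 = 1
  0+1 = 1
  0+0 = 0
  0+0 = 0
  0+0 = 0
  1+1 = 0 carry 1
  0+1+1 = 0 carry 1
  0+1+1 = 0 carry 1
  1+0+1 = 0 carry 1
  1+1+1 = 1 carry 1
  1+0+1 = 0 carry 1
  1+1+1 = 1 carry 1
  0+1+1 = 0 carry 1
  1+0+1 = 0 carry 1
  0+1+1 = 0 carry 1
  0+0+1 = 1
  0+1 = 1
  0+1 = 1
  1+0 = 1
  1+1 = 0 carry 1
  final carry 1

0b1011110001010000000110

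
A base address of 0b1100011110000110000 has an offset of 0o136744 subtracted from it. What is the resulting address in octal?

0o1277114

0b1100011110000110000 = 0o1436060 in octal.
Subtract column by column in base 8:
  0-4 → 4 (borrow)
  6-4-1 → 1
  0-7 → 1 (borrow)
  6-6-1 → 7 (borrow)
  3-3-1 → 7 (borrow)
  4-1-1 → 2
  1-0 → 1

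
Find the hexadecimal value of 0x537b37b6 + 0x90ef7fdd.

0xe46ab793

Add column by column in base 16, right to left:
  6+d = 3 carry 1
  b+d+1 = 9 carry 1
  7+f+1 = 7 carry 1
  3+7+1 = b
  b+f = a carry 1
  7+e+1 = 6 carry 1
  3+0+1 = 4
  5+9 = e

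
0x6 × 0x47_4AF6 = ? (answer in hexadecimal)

Multiply each base-16 digit by 6, carrying:
  6×6 = 36 → write 4 carry 2
  F×6+2 = 92 → write C carry 5
  A×6+5 = 65 → write 1 carry 4
  4×6+4 = 28 → write C carry 1
  7×6+1 = 43 → write B carry 2
  4×6+2 = 26 → write A carry 1
  remaining carry: 1

0x1ABC1C4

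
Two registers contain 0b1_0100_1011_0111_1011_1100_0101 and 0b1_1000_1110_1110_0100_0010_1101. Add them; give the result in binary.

0b10110110100101111111110010

Add column by column in base 2, right to left:
  1+1 = 0 carry 1
  0+0+1 = 1
  1+1 = 0 carry 1
  0+1+1 = 0 carry 1
  0+0+1 = 1
  0+1 = 1
  1+0 = 1
  1+0 = 1
  1+0 = 1
  1+0 = 1
  0+1 = 1
  1+0 = 1
  1+0 = 1
  1+1 = 0 carry 1
  1+1+1 = 1 carry 1
  0+1+1 = 0 carry 1
  1+0+1 = 0 carry 1
  1+1+1 = 1 carry 1
  0+1+1 = 0 carry 1
  1+1+1 = 1 carry 1
  0+0+1 = 1
  0+0 = 0
  1+0 = 1
  0+1 = 1
  1+1 = 0 carry 1
  final carry 1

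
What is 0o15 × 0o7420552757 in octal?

0o141731156443

Multiply each base-8 digit by 13, carrying:
  7×13 = 91 → write 3 carry 11
  5×13+11 = 76 → write 4 carry 9
  7×13+9 = 100 → write 4 carry 12
  2×13+12 = 38 → write 6 carry 4
  5×13+4 = 69 → write 5 carry 8
  5×13+8 = 73 → write 1 carry 9
  0×13+9 = 9 → write 1 carry 1
  2×13+1 = 27 → write 3 carry 3
  4×13+3 = 55 → write 7 carry 6
  7×13+6 = 97 → write 1 carry 12
  remaining carry: 14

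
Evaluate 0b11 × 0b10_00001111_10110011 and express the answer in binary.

Multiply each base-2 digit by 3, carrying:
  1×3 = 3 → write 1 carry 1
  1×3+1 = 4 → write 0 carry 2
  0×3+2 = 2 → write 0 carry 1
  0×3+1 = 1 → write 1
  1×3 = 3 → write 1 carry 1
  1×3+1 = 4 → write 0 carry 2
  0×3+2 = 2 → write 0 carry 1
  1×3+1 = 4 → write 0 carry 2
  1×3+2 = 5 → write 1 carry 2
  1×3+2 = 5 → write 1 carry 2
  1×3+2 = 5 → write 1 carry 2
  1×3+2 = 5 → write 1 carry 2
  0×3+2 = 2 → write 0 carry 1
  0×3+1 = 1 → write 1
  0×3 = 0 → write 0
  0×3 = 0 → write 0
  0×3 = 0 → write 0
  1×3 = 3 → write 1 carry 1
  remaining carry: 1

0b1100010111100011001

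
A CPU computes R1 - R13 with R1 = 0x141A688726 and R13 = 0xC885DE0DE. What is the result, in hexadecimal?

0x7920AA648

Subtract column by column in base 16:
  6-E → 8 (borrow)
  2-D-1 → 4 (borrow)
  7-0-1 → 6
  8-E → A (borrow)
  8-D-1 → A (borrow)
  6-5-1 → 0
  A-8 → 2
  1-8 → 9 (borrow)
  4-C-1 → 7 (borrow)
  1-0-1 → 0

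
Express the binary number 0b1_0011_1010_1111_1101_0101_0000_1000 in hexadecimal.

0x13AFD508

Group the bits into nibbles: 0001 0011 1010 1111 1101 0101 0000 1000 → 13AFD508.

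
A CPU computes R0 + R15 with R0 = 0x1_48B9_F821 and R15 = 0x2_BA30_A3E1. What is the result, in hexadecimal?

Add column by column in base 16, right to left:
  1+1 = 2
  2+E = 0 carry 1
  8+3+1 = C
  F+A = 9 carry 1
  9+0+1 = A
  B+3 = E
  8+A = 2 carry 1
  4+B+1 = 0 carry 1
  1+2+1 = 4

0x402EA9C02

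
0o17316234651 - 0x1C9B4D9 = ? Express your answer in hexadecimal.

0x796F84D0

0o17316234651 = 0x7B3939A9 in hexadecimal.
Subtract column by column in base 16:
  9-9 → 0
  A-D → D (borrow)
  9-4-1 → 4
  3-B → 8 (borrow)
  9-9-1 → F (borrow)
  3-C-1 → 6 (borrow)
  B-1-1 → 9
  7-0 → 7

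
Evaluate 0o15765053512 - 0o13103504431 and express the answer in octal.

0o2661347061

Subtract column by column in base 8:
  2-1 → 1
  1-3 → 6 (borrow)
  5-4-1 → 0
  3-4 → 7 (borrow)
  5-0-1 → 4
  0-5 → 3 (borrow)
  5-3-1 → 1
  6-0 → 6
  7-1 → 6
  5-3 → 2
  1-1 → 0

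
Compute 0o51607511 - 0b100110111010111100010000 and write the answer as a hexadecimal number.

0xB6039

0o51607511 = 0xA70F49 in hexadecimal.
0b100110111010111100010000 = 0x9BAF10 in hexadecimal.
Subtract column by column in base 16:
  9-0 → 9
  4-1 → 3
  F-F → 0
  0-A → 6 (borrow)
  7-B-1 → B (borrow)
  A-9-1 → 0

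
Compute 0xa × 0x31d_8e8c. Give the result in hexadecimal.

0x1f279178

Multiply each base-16 digit by 10, carrying:
  c×10 = 120 → write 8 carry 7
  8×10+7 = 87 → write 7 carry 5
  e×10+5 = 145 → write 1 carry 9
  8×10+9 = 89 → write 9 carry 5
  d×10+5 = 135 → write 7 carry 8
  1×10+8 = 18 → write 2 carry 1
  3×10+1 = 31 → write f carry 1
  remaining carry: 1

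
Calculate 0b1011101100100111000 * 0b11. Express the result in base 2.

Multiply each base-2 digit by 3, carrying:
  0×3 = 0 → write 0
  0×3 = 0 → write 0
  0×3 = 0 → write 0
  1×3 = 3 → write 1 carry 1
  1×3+1 = 4 → write 0 carry 2
  1×3+2 = 5 → write 1 carry 2
  0×3+2 = 2 → write 0 carry 1
  0×3+1 = 1 → write 1
  1×3 = 3 → write 1 carry 1
  0×3+1 = 1 → write 1
  0×3 = 0 → write 0
  1×3 = 3 → write 1 carry 1
  1×3+1 = 4 → write 0 carry 2
  0×3+2 = 2 → write 0 carry 1
  1×3+1 = 4 → write 0 carry 2
  1×3+2 = 5 → write 1 carry 2
  1×3+2 = 5 → write 1 carry 2
  0×3+2 = 2 → write 0 carry 1
  1×3+1 = 4 → write 0 carry 2
  remaining carry: 10

0b100011000101110101000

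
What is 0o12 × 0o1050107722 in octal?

Multiply each base-8 digit by 10, carrying:
  2×10 = 20 → write 4 carry 2
  2×10+2 = 22 → write 6 carry 2
  7×10+2 = 72 → write 0 carry 9
  7×10+9 = 79 → write 7 carry 9
  0×10+9 = 9 → write 1 carry 1
  1×10+1 = 11 → write 3 carry 1
  0×10+1 = 1 → write 1
  5×10 = 50 → write 2 carry 6
  0×10+6 = 6 → write 6
  1×10 = 10 → write 2 carry 1
  remaining carry: 1

0o12621317064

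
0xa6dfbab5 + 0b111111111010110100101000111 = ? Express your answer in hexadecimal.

0xaedd23fc

0b111111111010110100101000111 = 0x7fd6947 in hexadecimal.
Add column by column in base 16, right to left:
  5+7 = c
  b+4 = f
  a+9 = 3 carry 1
  b+6+1 = 2 carry 1
  f+d+1 = d carry 1
  d+f+1 = d carry 1
  6+7+1 = e
  a+0 = a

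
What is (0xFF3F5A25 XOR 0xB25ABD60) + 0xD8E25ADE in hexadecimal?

First 0xFF3F5A25 XOR 0xB25ABD60 = 0x4D65E745.
Add column by column in base 16, right to left:
  5+E = 3 carry 1
  4+D+1 = 2 carry 1
  7+A+1 = 2 carry 1
  E+5+1 = 4 carry 1
  5+2+1 = 8
  6+E = 4 carry 1
  D+8+1 = 6 carry 1
  4+D+1 = 2 carry 1
  final carry 1

0x126484223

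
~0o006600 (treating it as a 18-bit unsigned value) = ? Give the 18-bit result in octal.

0o771177

Each oct digit d becomes 7−d:
  0→7, 0→7, 6→1, 6→1, 0→7, 0→7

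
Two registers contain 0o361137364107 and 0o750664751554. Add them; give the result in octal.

0o1332024335663

Add column by column in base 8, right to left:
  7+4 = 3 carry 1
  0+5+1 = 6
  1+5 = 6
  4+1 = 5
  6+5 = 3 carry 1
  3+7+1 = 3 carry 1
  7+4+1 = 4 carry 1
  3+6+1 = 2 carry 1
  1+6+1 = 0 carry 1
  1+0+1 = 2
  6+5 = 3 carry 1
  3+7+1 = 3 carry 1
  final carry 1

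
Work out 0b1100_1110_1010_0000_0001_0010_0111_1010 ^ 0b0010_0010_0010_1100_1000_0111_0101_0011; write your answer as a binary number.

0b11101100100011001001010100101001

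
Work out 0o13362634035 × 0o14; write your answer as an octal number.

Multiply each base-8 digit by 12, carrying:
  5×12 = 60 → write 4 carry 7
  3×12+7 = 43 → write 3 carry 5
  0×12+5 = 5 → write 5
  4×12 = 48 → write 0 carry 6
  3×12+6 = 42 → write 2 carry 5
  6×12+5 = 77 → write 5 carry 9
  2×12+9 = 33 → write 1 carry 4
  6×12+4 = 76 → write 4 carry 9
  3×12+9 = 45 → write 5 carry 5
  3×12+5 = 41 → write 1 carry 5
  1×12+5 = 17 → write 1 carry 2
  remaining carry: 2

0o211541520534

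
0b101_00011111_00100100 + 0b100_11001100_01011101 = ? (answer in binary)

Add column by column in base 2, right to left:
  0+1 = 1
  0+0 = 0
  1+1 = 0 carry 1
  0+1+1 = 0 carry 1
  0+1+1 = 0 carry 1
  1+0+1 = 0 carry 1
  0+1+1 = 0 carry 1
  0+0+1 = 1
  1+0 = 1
  1+0 = 1
  1+1 = 0 carry 1
  1+1+1 = 1 carry 1
  1+0+1 = 0 carry 1
  0+0+1 = 1
  0+1 = 1
  0+1 = 1
  1+0 = 1
  0+0 = 0
  1+1 = 0 carry 1
  final carry 1

0b10011110101110000001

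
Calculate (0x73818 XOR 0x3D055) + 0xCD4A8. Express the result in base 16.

0x11BCF5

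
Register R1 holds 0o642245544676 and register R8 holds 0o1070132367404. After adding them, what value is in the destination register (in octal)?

0o1732400134302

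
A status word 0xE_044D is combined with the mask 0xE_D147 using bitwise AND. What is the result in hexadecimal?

AND each hex digit independently (no carries):
  E&E=E, 0&D=0, 4&1=0, 4&4=4, D&7=5

0xE0045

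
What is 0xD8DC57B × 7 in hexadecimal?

0x5EE0665D

Multiply each base-16 digit by 7, carrying:
  B×7 = 77 → write D carry 4
  7×7+4 = 53 → write 5 carry 3
  5×7+3 = 38 → write 6 carry 2
  C×7+2 = 86 → write 6 carry 5
  D×7+5 = 96 → write 0 carry 6
  8×7+6 = 62 → write E carry 3
  D×7+3 = 94 → write E carry 5
  remaining carry: 5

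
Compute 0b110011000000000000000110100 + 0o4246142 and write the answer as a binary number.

0o4246142 = 0b100010100110001100010 in binary.
Add column by column in base 2, right to left:
  0+0 = 0
  0+1 = 1
  1+0 = 1
  0+0 = 0
  1+0 = 1
  1+1 = 0 carry 1
  0+1+1 = 0 carry 1
  0+0+1 = 1
  0+0 = 0
  0+0 = 0
  0+1 = 1
  0+1 = 1
  0+0 = 0
  0+0 = 0
  0+1 = 1
  0+0 = 0
  0+1 = 1
  0+0 = 0
  0+0 = 0
  0+0 = 0
  0+1 = 1
  1+0 = 1
  1+0 = 1
  0+0 = 0
  0+0 = 0
  1+0 = 1
  1+0 = 1

0b110011100010100110010010110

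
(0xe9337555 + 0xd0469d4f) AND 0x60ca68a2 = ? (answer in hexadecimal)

0x204a00a0

Add column by column in base 16, right to left:
  5+f = 4 carry 1
  5+4+1 = a
  5+d = 2 carry 1
  7+9+1 = 1 carry 1
  3+6+1 = a
  3+4 = 7
  9+0 = 9
  e+d = b carry 1
  final carry 1
Sum = 0x1b97a12a4; now AND with 0x60ca68a2:
  1&0=0, b&6=2, 9&0=0, 7&c=4, a&a=a, 1&6=0, 2&8=0, a&a=a, 4&2=0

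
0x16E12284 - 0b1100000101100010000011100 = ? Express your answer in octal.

0o2527457150

0x16E12284 = 0o2670221204 in octal.
0b1100000101100010000011100 = 0o140542034 in octal.
Subtract column by column in base 8:
  4-4 → 0
  0-3 → 5 (borrow)
  2-0-1 → 1
  1-2 → 7 (borrow)
  2-4-1 → 5 (borrow)
  2-5-1 → 4 (borrow)
  0-0-1 → 7 (borrow)
  7-4-1 → 2
  6-1 → 5
  2-0 → 2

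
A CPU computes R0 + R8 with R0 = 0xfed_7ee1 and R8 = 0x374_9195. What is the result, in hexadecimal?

0x13621076

Add column by column in base 16, right to left:
  1+5 = 6
  e+9 = 7 carry 1
  e+1+1 = 0 carry 1
  7+9+1 = 1 carry 1
  d+4+1 = 2 carry 1
  e+7+1 = 6 carry 1
  f+3+1 = 3 carry 1
  final carry 1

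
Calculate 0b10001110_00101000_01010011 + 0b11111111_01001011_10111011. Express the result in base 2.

Add column by column in base 2, right to left:
  1+1 = 0 carry 1
  1+1+1 = 1 carry 1
  0+0+1 = 1
  0+1 = 1
  1+1 = 0 carry 1
  0+1+1 = 0 carry 1
  1+0+1 = 0 carry 1
  0+1+1 = 0 carry 1
  0+1+1 = 0 carry 1
  0+1+1 = 0 carry 1
  0+0+1 = 1
  1+1 = 0 carry 1
  0+0+1 = 1
  1+0 = 1
  0+1 = 1
  0+0 = 0
  0+1 = 1
  1+1 = 0 carry 1
  1+1+1 = 1 carry 1
  1+1+1 = 1 carry 1
  0+1+1 = 0 carry 1
  0+1+1 = 0 carry 1
  0+1+1 = 0 carry 1
  1+1+1 = 1 carry 1
  final carry 1

0b1100011010111010000001110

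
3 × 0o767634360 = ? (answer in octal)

Multiply each base-8 digit by 3, carrying:
  0×3 = 0 → write 0
  6×3 = 18 → write 2 carry 2
  3×3+2 = 11 → write 3 carry 1
  4×3+1 = 13 → write 5 carry 1
  3×3+1 = 10 → write 2 carry 1
  6×3+1 = 19 → write 3 carry 2
  7×3+2 = 23 → write 7 carry 2
  6×3+2 = 20 → write 4 carry 2
  7×3+2 = 23 → write 7 carry 2
  remaining carry: 2

0o2747325320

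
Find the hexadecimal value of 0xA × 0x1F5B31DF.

Multiply each base-16 digit by 10, carrying:
  F×10 = 150 → write 6 carry 9
  D×10+9 = 139 → write B carry 8
  1×10+8 = 18 → write 2 carry 1
  3×10+1 = 31 → write F carry 1
  B×10+1 = 111 → write F carry 6
  5×10+6 = 56 → write 8 carry 3
  F×10+3 = 153 → write 9 carry 9
  1×10+9 = 19 → write 3 carry 1
  remaining carry: 1

0x1398FF2B6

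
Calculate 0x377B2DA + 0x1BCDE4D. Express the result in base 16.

Add column by column in base 16, right to left:
  A+D = 7 carry 1
  D+4+1 = 2 carry 1
  2+E+1 = 1 carry 1
  B+D+1 = 9 carry 1
  7+C+1 = 4 carry 1
  7+B+1 = 3 carry 1
  3+1+1 = 5

0x5349127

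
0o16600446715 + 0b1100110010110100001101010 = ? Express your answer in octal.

0b1100110010110100001101010 = 0o146264152 in octal.
Add column by column in base 8, right to left:
  5+2 = 7
  1+5 = 6
  7+1 = 0 carry 1
  6+4+1 = 3 carry 1
  4+6+1 = 3 carry 1
  4+2+1 = 7
  0+6 = 6
  0+4 = 4
  6+1 = 7
  6+0 = 6
  1+0 = 1

0o16746733067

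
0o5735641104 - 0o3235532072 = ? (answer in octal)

0o2500107012

Subtract column by column in base 8:
  4-2 → 2
  0-7 → 1 (borrow)
  1-0-1 → 0
  1-2 → 7 (borrow)
  4-3-1 → 0
  6-5 → 1
  5-5 → 0
  3-3 → 0
  7-2 → 5
  5-3 → 2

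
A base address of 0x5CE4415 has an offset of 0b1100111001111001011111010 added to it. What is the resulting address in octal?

0o732633417

0x5CE4415 = 0o563442025 in octal.
0b1100111001111001011111010 = 0o147171372 in octal.
Add column by column in base 8, right to left:
  5+2 = 7
  2+7 = 1 carry 1
  0+3+1 = 4
  2+1 = 3
  4+7 = 3 carry 1
  4+1+1 = 6
  3+7 = 2 carry 1
  6+4+1 = 3 carry 1
  5+1+1 = 7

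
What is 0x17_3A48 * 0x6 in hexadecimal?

0x8B5DB0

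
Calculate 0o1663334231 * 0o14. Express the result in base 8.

Multiply each base-8 digit by 12, carrying:
  1×12 = 12 → write 4 carry 1
  3×12+1 = 37 → write 5 carry 4
  2×12+4 = 28 → write 4 carry 3
  4×12+3 = 51 → write 3 carry 6
  3×12+6 = 42 → write 2 carry 5
  3×12+5 = 41 → write 1 carry 5
  3×12+5 = 41 → write 1 carry 5
  6×12+5 = 77 → write 5 carry 9
  6×12+9 = 81 → write 1 carry 10
  1×12+10 = 22 → write 6 carry 2
  remaining carry: 2

0o26151123454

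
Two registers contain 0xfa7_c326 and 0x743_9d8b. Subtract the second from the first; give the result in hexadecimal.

Subtract column by column in base 16:
  6-b → b (borrow)
  2-8-1 → 9 (borrow)
  3-d-1 → 5 (borrow)
  c-9-1 → 2
  7-3 → 4
  a-4 → 6
  f-7 → 8

0x864259b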